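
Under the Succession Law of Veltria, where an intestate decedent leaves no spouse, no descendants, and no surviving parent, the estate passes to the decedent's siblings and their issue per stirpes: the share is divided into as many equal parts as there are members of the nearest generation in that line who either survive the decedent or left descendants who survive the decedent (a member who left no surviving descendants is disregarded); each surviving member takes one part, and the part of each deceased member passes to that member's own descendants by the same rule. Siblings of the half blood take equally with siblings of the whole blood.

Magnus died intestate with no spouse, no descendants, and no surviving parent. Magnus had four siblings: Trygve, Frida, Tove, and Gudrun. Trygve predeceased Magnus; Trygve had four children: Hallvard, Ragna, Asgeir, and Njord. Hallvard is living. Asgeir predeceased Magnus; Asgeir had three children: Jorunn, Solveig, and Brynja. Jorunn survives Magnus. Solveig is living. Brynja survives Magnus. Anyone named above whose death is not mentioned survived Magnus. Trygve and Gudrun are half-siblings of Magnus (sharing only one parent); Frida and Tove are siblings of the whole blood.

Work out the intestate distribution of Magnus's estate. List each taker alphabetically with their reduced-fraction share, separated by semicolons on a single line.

No spouse, descendants, or parent survives, so the estate passes to Magnus's siblings per stirpes.
Half-blood and whole-blood siblings take equally under the stated rule.
The estate is divided into 4 equal shares of 1/4 among Trygve, Frida, Tove, Gudrun.
Trygve predeceased; the 1/4 allotted to Trygve's branch passes to Trygve's issue by representation.
The 1/4 is divided into 4 equal shares of 1/16 among Hallvard, Ragna, Asgeir, Njord.
Hallvard is living and takes 1/16.
Ragna is living and takes 1/16.
Asgeir predeceased; the 1/16 allotted to Asgeir's branch passes to Asgeir's issue by representation.
The 1/16 is divided into 3 equal shares of 1/48 among Jorunn, Solveig, Brynja.
Jorunn is living and takes 1/48.
Solveig is living and takes 1/48.
Brynja is living and takes 1/48.
Njord is living and takes 1/16.
Frida is living and takes 1/4.
Tove is living and takes 1/4.
Gudrun is living and takes 1/4.

Brynja 1/48; Frida 1/4; Gudrun 1/4; Hallvard 1/16; Jorunn 1/48; Njord 1/16; Ragna 1/16; Solveig 1/48; Tove 1/4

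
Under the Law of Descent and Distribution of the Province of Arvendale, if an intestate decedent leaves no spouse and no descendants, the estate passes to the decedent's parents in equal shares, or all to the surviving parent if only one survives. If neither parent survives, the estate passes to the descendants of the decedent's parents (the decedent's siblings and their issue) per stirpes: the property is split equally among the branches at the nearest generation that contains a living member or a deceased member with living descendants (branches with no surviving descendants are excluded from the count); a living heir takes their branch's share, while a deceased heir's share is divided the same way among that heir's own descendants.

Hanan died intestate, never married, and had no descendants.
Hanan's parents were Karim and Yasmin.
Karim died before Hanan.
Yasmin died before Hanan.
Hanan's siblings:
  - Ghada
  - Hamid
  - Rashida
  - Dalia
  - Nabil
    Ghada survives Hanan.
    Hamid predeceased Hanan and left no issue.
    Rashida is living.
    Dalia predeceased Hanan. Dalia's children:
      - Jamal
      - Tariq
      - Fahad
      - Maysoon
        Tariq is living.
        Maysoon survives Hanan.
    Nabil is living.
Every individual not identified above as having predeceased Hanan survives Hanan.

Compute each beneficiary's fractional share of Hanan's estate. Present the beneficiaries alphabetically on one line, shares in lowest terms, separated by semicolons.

Neither parent survives and there are no descendants, so the estate passes to Hanan's siblings and their issue per stirpes.
Hamid left no surviving issue, so that branch lapses and is disregarded.
The estate is divided into 4 equal shares of 1/4 among Ghada, Rashida, Dalia, Nabil.
Ghada is living and takes 1/4.
Rashida is living and takes 1/4.
Dalia predeceased; the 1/4 allotted to Dalia's branch passes to Dalia's issue by representation.
The 1/4 is divided into 4 equal shares of 1/16 among Jamal, Tariq, Fahad, Maysoon.
Jamal is living and takes 1/16.
Tariq is living and takes 1/16.
Fahad is living and takes 1/16.
Maysoon is living and takes 1/16.
Nabil is living and takes 1/4.

Fahad 1/16; Ghada 1/4; Jamal 1/16; Maysoon 1/16; Nabil 1/4; Rashida 1/4; Tariq 1/16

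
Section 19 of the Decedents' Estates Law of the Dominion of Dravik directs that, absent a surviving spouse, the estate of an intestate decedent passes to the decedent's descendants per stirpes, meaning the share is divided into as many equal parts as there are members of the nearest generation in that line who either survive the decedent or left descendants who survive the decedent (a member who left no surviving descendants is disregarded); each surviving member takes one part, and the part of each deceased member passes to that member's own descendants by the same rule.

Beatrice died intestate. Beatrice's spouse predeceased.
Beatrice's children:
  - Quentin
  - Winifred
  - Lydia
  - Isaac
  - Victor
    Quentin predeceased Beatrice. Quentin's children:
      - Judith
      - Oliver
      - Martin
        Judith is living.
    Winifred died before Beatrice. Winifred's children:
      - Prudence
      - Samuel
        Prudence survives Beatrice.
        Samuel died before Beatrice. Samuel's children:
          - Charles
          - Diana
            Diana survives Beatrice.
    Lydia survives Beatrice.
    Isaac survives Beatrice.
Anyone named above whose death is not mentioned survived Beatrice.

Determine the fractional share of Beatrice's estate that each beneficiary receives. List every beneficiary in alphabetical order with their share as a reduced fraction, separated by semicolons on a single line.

There is no surviving spouse, so the entire estate passes to Beatrice's descendants per stirpes.
The estate is divided into 5 equal shares of 1/5 among Quentin, Winifred, Lydia, Isaac, Victor.
Quentin predeceased; the 1/5 allotted to Quentin's branch passes to Quentin's issue by representation.
The 1/5 is divided into 3 equal shares of 1/15 among Judith, Oliver, Martin.
Judith is living and takes 1/15.
Oliver is living and takes 1/15.
Martin is living and takes 1/15.
Winifred predeceased; the 1/5 allotted to Winifred's branch passes to Winifred's issue by representation.
The 1/5 is divided into 2 equal shares of 1/10 among Prudence, Samuel.
Prudence is living and takes 1/10.
Samuel predeceased; the 1/10 allotted to Samuel's branch passes to Samuel's issue by representation.
The 1/10 is divided into 2 equal shares of 1/20 among Charles, Diana.
Charles is living and takes 1/20.
Diana is living and takes 1/20.
Lydia is living and takes 1/5.
Isaac is living and takes 1/5.
Victor is living and takes 1/5.

Charles 1/20; Diana 1/20; Isaac 1/5; Judith 1/15; Lydia 1/5; Martin 1/15; Oliver 1/15; Prudence 1/10; Victor 1/5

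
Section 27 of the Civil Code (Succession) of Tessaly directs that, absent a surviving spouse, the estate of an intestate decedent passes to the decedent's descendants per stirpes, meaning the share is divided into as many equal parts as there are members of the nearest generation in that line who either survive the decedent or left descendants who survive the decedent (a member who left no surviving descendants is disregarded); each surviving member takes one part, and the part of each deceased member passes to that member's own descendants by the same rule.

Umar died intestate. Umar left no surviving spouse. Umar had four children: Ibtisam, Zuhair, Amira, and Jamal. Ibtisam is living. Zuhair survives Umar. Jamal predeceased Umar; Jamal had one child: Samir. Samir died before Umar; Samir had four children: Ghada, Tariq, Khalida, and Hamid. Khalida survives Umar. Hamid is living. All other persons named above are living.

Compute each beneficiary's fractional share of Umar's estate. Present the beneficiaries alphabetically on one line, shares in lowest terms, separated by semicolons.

There is no surviving spouse, so the entire estate passes to Umar's descendants per stirpes.
The estate is divided into 4 equal shares of 1/4 among Ibtisam, Zuhair, Amira, Jamal.
Ibtisam is living and takes 1/4.
Zuhair is living and takes 1/4.
Amira is living and takes 1/4.
Jamal predeceased; the 1/4 allotted to Jamal's branch passes to Jamal's issue by representation.
Samir's line is the sole branch at this level, so the full 1/4 passes to Samir's issue by representation.
The 1/4 is divided into 4 equal shares of 1/16 among Ghada, Tariq, Khalida, Hamid.
Ghada is living and takes 1/16.
Tariq is living and takes 1/16.
Khalida is living and takes 1/16.
Hamid is living and takes 1/16.

Amira 1/4; Ghada 1/16; Hamid 1/16; Ibtisam 1/4; Khalida 1/16; Tariq 1/16; Zuhair 1/4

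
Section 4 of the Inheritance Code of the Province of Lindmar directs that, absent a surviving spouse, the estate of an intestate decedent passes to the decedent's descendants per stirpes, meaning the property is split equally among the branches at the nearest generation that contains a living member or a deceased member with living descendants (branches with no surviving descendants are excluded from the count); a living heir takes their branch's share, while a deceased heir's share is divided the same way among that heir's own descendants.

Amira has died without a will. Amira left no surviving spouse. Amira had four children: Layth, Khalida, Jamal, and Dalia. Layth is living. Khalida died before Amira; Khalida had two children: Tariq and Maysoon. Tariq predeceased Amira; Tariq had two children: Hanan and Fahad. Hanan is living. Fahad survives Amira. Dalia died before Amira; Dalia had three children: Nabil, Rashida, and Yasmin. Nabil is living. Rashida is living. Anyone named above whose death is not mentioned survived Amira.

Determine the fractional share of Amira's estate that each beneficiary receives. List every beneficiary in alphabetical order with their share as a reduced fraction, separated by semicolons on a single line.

Fahad 1/16; Hanan 1/16; Jamal 1/4; Layth 1/4; Maysoon 1/8; Nabil 1/12; Rashida 1/12; Yasmin 1/12

There is no surviving spouse, so the entire estate passes to Amira's descendants per stirpes.
The estate is divided into 4 equal shares of 1/4 among Layth, Khalida, Jamal, Dalia.
Layth is living and takes 1/4.
Khalida predeceased; the 1/4 allotted to Khalida's branch passes to Khalida's issue by representation.
The 1/4 is divided into 2 equal shares of 1/8 among Tariq, Maysoon.
Tariq predeceased; the 1/8 allotted to Tariq's branch passes to Tariq's issue by representation.
The 1/8 is divided into 2 equal shares of 1/16 among Hanan, Fahad.
Hanan is living and takes 1/16.
Fahad is living and takes 1/16.
Maysoon is living and takes 1/8.
Jamal is living and takes 1/4.
Dalia predeceased; the 1/4 allotted to Dalia's branch passes to Dalia's issue by representation.
The 1/4 is divided into 3 equal shares of 1/12 among Nabil, Rashida, Yasmin.
Nabil is living and takes 1/12.
Rashida is living and takes 1/12.
Yasmin is living and takes 1/12.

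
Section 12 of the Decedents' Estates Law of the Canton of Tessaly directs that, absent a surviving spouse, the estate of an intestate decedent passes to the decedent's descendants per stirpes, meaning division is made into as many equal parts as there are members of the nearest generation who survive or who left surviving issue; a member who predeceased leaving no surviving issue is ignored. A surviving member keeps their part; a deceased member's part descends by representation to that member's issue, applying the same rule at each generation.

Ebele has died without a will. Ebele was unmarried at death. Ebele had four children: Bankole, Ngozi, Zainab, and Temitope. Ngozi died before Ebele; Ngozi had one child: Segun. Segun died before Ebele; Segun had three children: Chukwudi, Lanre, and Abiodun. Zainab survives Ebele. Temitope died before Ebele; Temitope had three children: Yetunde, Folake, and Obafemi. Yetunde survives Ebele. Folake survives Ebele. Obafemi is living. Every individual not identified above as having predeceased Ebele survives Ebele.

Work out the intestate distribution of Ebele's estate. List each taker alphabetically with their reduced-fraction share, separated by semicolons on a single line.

Abiodun 1/12; Bankole 1/4; Chukwudi 1/12; Folake 1/12; Lanre 1/12; Obafemi 1/12; Yetunde 1/12; Zainab 1/4

There is no surviving spouse, so the entire estate passes to Ebele's descendants per stirpes.
The estate is divided into 4 equal shares of 1/4 among Bankole, Ngozi, Zainab, Temitope.
Bankole is living and takes 1/4.
Ngozi predeceased; the 1/4 allotted to Ngozi's branch passes to Ngozi's issue by representation.
Segun's line is the sole branch at this level, so the full 1/4 passes to Segun's issue by representation.
The 1/4 is divided into 3 equal shares of 1/12 among Chukwudi, Lanre, Abiodun.
Chukwudi is living and takes 1/12.
Lanre is living and takes 1/12.
Abiodun is living and takes 1/12.
Zainab is living and takes 1/4.
Temitope predeceased; the 1/4 allotted to Temitope's branch passes to Temitope's issue by representation.
The 1/4 is divided into 3 equal shares of 1/12 among Yetunde, Folake, Obafemi.
Yetunde is living and takes 1/12.
Folake is living and takes 1/12.
Obafemi is living and takes 1/12.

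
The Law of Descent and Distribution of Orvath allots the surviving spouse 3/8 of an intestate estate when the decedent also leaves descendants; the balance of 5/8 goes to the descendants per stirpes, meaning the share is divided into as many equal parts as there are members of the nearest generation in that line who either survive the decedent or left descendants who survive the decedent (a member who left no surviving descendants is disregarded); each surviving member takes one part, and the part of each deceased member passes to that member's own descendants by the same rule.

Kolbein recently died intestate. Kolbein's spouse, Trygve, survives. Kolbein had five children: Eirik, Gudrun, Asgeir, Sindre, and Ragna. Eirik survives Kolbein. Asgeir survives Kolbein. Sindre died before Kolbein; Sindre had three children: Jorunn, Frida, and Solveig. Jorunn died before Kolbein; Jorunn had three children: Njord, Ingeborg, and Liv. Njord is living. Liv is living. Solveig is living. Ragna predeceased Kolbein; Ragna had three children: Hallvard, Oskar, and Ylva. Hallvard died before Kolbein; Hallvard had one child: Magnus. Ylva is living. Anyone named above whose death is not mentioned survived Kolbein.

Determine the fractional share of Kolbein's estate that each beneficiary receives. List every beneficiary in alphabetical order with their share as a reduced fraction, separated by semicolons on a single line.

Trygve, as surviving spouse, takes 3/8.
The remaining 5/8 passes to Kolbein's descendants per stirpes.
The 5/8 is divided into 5 equal shares of 1/8 among Eirik, Gudrun, Asgeir, Sindre, Ragna.
Eirik is living and takes 1/8.
Gudrun is living and takes 1/8.
Asgeir is living and takes 1/8.
Sindre predeceased; the 1/8 allotted to Sindre's branch passes to Sindre's issue by representation.
The 1/8 is divided into 3 equal shares of 1/24 among Jorunn, Frida, Solveig.
Jorunn predeceased; the 1/24 allotted to Jorunn's branch passes to Jorunn's issue by representation.
The 1/24 is divided into 3 equal shares of 1/72 among Njord, Ingeborg, Liv.
Njord is living and takes 1/72.
Ingeborg is living and takes 1/72.
Liv is living and takes 1/72.
Frida is living and takes 1/24.
Solveig is living and takes 1/24.
Ragna predeceased; the 1/8 allotted to Ragna's branch passes to Ragna's issue by representation.
The 1/8 is divided into 3 equal shares of 1/24 among Hallvard, Oskar, Ylva.
Hallvard predeceased; the 1/24 allotted to Hallvard's branch passes to Hallvard's issue by representation.
Magnus is the sole taker at this level and receives the full 1/24.
Oskar is living and takes 1/24.
Ylva is living and takes 1/24.

Asgeir 1/8; Eirik 1/8; Frida 1/24; Gudrun 1/8; Ingeborg 1/72; Liv 1/72; Magnus 1/24; Njord 1/72; Oskar 1/24; Solveig 1/24; Trygve 3/8; Ylva 1/24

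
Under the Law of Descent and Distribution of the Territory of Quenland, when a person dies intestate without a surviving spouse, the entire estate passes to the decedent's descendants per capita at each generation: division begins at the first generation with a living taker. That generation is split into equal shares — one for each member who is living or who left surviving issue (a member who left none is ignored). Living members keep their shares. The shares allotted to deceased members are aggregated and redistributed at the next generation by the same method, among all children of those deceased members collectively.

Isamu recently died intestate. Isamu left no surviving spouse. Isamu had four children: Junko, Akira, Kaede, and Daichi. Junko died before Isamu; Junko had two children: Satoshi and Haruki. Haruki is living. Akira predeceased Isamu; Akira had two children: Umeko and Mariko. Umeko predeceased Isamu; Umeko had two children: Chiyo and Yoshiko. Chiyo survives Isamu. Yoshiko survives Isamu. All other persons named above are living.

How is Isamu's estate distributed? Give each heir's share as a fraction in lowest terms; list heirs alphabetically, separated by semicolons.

Chiyo 1/16; Daichi 1/4; Haruki 1/8; Kaede 1/4; Mariko 1/8; Satoshi 1/8; Yoshiko 1/16

There is no surviving spouse, so the entire estate passes to Isamu's descendants per capita at each generation.
At generation 1 (Junko, Akira, Kaede, Daichi) there are 4 shares of (1)/4 = 1/4 each.
Living: Kaede and Daichi — each takes 1/4.
Deceased: Junko and Akira. Their combined 1/2 is pooled and carried to generation 2.
At generation 2 (Satoshi, Haruki, Umeko, Mariko) there are 4 shares of (1/2)/4 = 1/8 each.
Living: Satoshi, Haruki, and Mariko — each takes 1/8.
Deceased: Umeko. That 1/8 share is carried to generation 3.
At generation 3 (Chiyo, Yoshiko) there are 2 shares of (1/8)/2 = 1/16 each.
Living: Chiyo and Yoshiko — each takes 1/16.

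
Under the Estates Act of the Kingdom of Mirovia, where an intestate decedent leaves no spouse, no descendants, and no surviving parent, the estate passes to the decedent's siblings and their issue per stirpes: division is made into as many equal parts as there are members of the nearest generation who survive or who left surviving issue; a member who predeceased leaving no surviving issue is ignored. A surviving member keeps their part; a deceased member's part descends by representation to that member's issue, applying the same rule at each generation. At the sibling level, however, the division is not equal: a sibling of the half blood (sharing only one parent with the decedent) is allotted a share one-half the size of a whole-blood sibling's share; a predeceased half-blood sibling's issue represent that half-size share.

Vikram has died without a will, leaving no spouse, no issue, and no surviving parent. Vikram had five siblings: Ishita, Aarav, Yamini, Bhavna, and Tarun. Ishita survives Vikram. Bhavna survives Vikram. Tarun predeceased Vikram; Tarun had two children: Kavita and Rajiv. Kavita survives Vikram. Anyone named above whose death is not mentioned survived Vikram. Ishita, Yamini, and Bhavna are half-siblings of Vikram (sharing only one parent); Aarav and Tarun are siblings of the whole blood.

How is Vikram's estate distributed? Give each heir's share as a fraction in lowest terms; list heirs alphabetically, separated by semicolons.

No spouse, descendants, or parent survives, so the estate passes to Vikram's siblings per stirpes.
Half-blood siblings count for one-half the weight of whole-blood siblings at the initial division.
Dividing 1 in proportion to weights (total weight 7/2): Ishita (weight 1/2) → 1/7; Aarav (weight 1) → 2/7; Yamini (weight 1/2) → 1/7; Bhavna (weight 1/2) → 1/7; Tarun (weight 1) → 2/7.
Ishita is living and takes 1/7.
Aarav is living and takes 2/7.
Yamini is living and takes 1/7.
Bhavna is living and takes 1/7.
Tarun predeceased; the 2/7 allotted to Tarun's branch passes to Tarun's issue by representation.
The 2/7 is divided into 2 equal shares of 1/7 among Kavita, Rajiv.
Kavita is living and takes 1/7.
Rajiv is living and takes 1/7.

Aarav 2/7; Bhavna 1/7; Ishita 1/7; Kavita 1/7; Rajiv 1/7; Yamini 1/7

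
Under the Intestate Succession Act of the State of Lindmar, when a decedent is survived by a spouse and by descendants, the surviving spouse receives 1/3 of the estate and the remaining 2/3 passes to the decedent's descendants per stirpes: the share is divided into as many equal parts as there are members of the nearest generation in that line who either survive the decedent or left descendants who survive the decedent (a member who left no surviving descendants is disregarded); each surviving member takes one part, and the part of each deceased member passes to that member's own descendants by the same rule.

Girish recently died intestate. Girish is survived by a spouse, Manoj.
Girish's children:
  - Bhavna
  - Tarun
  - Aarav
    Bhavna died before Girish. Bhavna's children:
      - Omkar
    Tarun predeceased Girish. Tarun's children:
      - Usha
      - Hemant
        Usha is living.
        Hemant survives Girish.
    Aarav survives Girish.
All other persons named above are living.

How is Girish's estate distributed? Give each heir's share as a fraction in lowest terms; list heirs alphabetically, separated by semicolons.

Manoj, as surviving spouse, takes 1/3.
The remaining 2/3 passes to Girish's descendants per stirpes.
The 2/3 is divided into 3 equal shares of 2/9 among Bhavna, Tarun, Aarav.
Bhavna predeceased; the 2/9 allotted to Bhavna's branch passes to Bhavna's issue by representation.
Omkar is the sole taker at this level and receives the full 2/9.
Tarun predeceased; the 2/9 allotted to Tarun's branch passes to Tarun's issue by representation.
The 2/9 is divided into 2 equal shares of 1/9 among Usha, Hemant.
Usha is living and takes 1/9.
Hemant is living and takes 1/9.
Aarav is living and takes 2/9.

Aarav 2/9; Hemant 1/9; Manoj 1/3; Omkar 2/9; Usha 1/9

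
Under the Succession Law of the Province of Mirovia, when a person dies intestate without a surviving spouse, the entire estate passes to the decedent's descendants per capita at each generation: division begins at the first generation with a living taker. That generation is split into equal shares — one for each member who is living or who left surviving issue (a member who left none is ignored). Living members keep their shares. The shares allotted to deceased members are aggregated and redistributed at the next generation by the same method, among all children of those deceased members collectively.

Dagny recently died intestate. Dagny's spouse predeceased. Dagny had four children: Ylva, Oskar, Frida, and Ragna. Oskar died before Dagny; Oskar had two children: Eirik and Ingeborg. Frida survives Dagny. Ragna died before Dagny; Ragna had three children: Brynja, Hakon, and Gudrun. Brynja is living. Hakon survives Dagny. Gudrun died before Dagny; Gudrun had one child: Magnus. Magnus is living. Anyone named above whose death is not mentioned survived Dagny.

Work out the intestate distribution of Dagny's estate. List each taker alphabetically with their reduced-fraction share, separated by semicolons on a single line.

Brynja 1/10; Eirik 1/10; Frida 1/4; Hakon 1/10; Ingeborg 1/10; Magnus 1/10; Ylva 1/4

There is no surviving spouse, so the entire estate passes to Dagny's descendants per capita at each generation.
At generation 1 (Ylva, Oskar, Frida, Ragna) there are 4 shares of (1)/4 = 1/4 each.
Living: Ylva and Frida — each takes 1/4.
Deceased: Oskar and Ragna. Their combined 1/2 is pooled and carried to generation 2.
At generation 2 (Eirik, Ingeborg, Brynja, Hakon, Gudrun) there are 5 shares of (1/2)/5 = 1/10 each.
Living: Eirik, Ingeborg, Brynja, and Hakon — each takes 1/10.
Deceased: Gudrun. That 1/10 share is carried to generation 3.
At generation 3 (Magnus) there are 1 shares of (1/10)/1 = 1/10 each.
Living: Magnus — each takes 1/10.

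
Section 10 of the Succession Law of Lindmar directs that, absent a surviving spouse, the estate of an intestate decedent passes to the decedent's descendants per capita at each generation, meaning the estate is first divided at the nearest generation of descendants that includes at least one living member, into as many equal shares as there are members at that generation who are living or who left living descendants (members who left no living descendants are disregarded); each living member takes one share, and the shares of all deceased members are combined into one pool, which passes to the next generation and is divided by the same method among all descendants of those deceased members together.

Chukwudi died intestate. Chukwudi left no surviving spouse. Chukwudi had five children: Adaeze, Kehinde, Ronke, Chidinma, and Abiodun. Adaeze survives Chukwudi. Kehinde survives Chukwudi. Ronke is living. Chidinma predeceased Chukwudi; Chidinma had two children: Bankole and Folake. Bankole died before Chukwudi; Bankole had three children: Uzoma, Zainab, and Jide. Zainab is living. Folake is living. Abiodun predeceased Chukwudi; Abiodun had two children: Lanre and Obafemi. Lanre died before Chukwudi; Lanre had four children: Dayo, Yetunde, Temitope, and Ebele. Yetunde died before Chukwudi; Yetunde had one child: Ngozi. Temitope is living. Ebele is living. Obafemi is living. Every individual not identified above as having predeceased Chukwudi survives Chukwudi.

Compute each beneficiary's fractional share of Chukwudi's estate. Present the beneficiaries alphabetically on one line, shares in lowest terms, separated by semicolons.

Adaeze 1/5; Dayo 1/35; Ebele 1/35; Folake 1/10; Jide 1/35; Kehinde 1/5; Ngozi 1/35; Obafemi 1/10; Ronke 1/5; Temitope 1/35; Uzoma 1/35; Zainab 1/35

There is no surviving spouse, so the entire estate passes to Chukwudi's descendants per capita at each generation.
At generation 1 (Adaeze, Kehinde, Ronke, Chidinma, Abiodun) there are 5 shares of (1)/5 = 1/5 each.
Living: Adaeze, Kehinde, and Ronke — each takes 1/5.
Deceased: Chidinma and Abiodun. Their combined 2/5 is pooled and carried to generation 2.
At generation 2 (Bankole, Folake, Lanre, Obafemi) there are 4 shares of (2/5)/4 = 1/10 each.
Living: Folake and Obafemi — each takes 1/10.
Deceased: Bankole and Lanre. Their combined 1/5 is pooled and carried to generation 3.
At generation 3 (Uzoma, Zainab, Jide, Dayo, Yetunde, Temitope, Ebele) there are 7 shares of (1/5)/7 = 1/35 each.
Living: Uzoma, Zainab, Jide, Dayo, Temitope, and Ebele — each takes 1/35.
Deceased: Yetunde. That 1/35 share is carried to generation 4.
At generation 4 (Ngozi) there are 1 shares of (1/35)/1 = 1/35 each.
Living: Ngozi — each takes 1/35.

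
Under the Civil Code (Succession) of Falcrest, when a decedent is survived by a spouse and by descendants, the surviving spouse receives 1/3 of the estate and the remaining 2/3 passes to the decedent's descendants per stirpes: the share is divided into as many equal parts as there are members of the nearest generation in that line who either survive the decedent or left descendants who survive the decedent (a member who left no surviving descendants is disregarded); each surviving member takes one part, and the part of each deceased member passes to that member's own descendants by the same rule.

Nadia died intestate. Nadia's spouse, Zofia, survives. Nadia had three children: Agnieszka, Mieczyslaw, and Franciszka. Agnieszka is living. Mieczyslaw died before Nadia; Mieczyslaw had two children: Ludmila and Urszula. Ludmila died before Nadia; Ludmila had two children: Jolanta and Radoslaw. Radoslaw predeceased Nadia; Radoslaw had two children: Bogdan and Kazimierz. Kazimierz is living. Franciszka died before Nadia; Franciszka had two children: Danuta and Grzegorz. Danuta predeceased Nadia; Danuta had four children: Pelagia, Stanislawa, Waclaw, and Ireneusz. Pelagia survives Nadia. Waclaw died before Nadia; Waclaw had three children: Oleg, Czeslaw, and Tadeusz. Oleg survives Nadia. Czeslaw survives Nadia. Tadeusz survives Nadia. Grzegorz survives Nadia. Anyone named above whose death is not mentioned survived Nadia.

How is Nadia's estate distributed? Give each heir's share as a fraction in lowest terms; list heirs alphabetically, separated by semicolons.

Agnieszka 2/9; Bogdan 1/36; Czeslaw 1/108; Grzegorz 1/9; Ireneusz 1/36; Jolanta 1/18; Kazimierz 1/36; Oleg 1/108; Pelagia 1/36; Stanislawa 1/36; Tadeusz 1/108; Urszula 1/9; Zofia 1/3

Zofia, as surviving spouse, takes 1/3.
The remaining 2/3 passes to Nadia's descendants per stirpes.
The 2/3 is divided into 3 equal shares of 2/9 among Agnieszka, Mieczyslaw, Franciszka.
Agnieszka is living and takes 2/9.
Mieczyslaw predeceased; the 2/9 allotted to Mieczyslaw's branch passes to Mieczyslaw's issue by representation.
The 2/9 is divided into 2 equal shares of 1/9 among Ludmila, Urszula.
Ludmila predeceased; the 1/9 allotted to Ludmila's branch passes to Ludmila's issue by representation.
The 1/9 is divided into 2 equal shares of 1/18 among Jolanta, Radoslaw.
Jolanta is living and takes 1/18.
Radoslaw predeceased; the 1/18 allotted to Radoslaw's branch passes to Radoslaw's issue by representation.
The 1/18 is divided into 2 equal shares of 1/36 among Bogdan, Kazimierz.
Bogdan is living and takes 1/36.
Kazimierz is living and takes 1/36.
Urszula is living and takes 1/9.
Franciszka predeceased; the 2/9 allotted to Franciszka's branch passes to Franciszka's issue by representation.
The 2/9 is divided into 2 equal shares of 1/9 among Danuta, Grzegorz.
Danuta predeceased; the 1/9 allotted to Danuta's branch passes to Danuta's issue by representation.
The 1/9 is divided into 4 equal shares of 1/36 among Pelagia, Stanislawa, Waclaw, Ireneusz.
Pelagia is living and takes 1/36.
Stanislawa is living and takes 1/36.
Waclaw predeceased; the 1/36 allotted to Waclaw's branch passes to Waclaw's issue by representation.
The 1/36 is divided into 3 equal shares of 1/108 among Oleg, Czeslaw, Tadeusz.
Oleg is living and takes 1/108.
Czeslaw is living and takes 1/108.
Tadeusz is living and takes 1/108.
Ireneusz is living and takes 1/36.
Grzegorz is living and takes 1/9.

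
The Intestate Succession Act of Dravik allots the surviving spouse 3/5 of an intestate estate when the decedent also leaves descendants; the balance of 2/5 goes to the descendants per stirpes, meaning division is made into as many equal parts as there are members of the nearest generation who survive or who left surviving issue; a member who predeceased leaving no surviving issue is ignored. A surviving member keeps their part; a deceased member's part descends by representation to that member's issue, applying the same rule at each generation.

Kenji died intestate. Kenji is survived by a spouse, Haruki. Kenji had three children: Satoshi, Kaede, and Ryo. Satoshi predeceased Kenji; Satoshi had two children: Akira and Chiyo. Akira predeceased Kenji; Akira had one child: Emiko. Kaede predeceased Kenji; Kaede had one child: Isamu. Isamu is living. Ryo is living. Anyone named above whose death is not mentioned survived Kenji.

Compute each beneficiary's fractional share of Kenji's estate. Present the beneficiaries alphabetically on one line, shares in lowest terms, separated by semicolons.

Haruki, as surviving spouse, takes 3/5.
The remaining 2/5 passes to Kenji's descendants per stirpes.
The 2/5 is divided into 3 equal shares of 2/15 among Satoshi, Kaede, Ryo.
Satoshi predeceased; the 2/15 allotted to Satoshi's branch passes to Satoshi's issue by representation.
The 2/15 is divided into 2 equal shares of 1/15 among Akira, Chiyo.
Akira predeceased; the 1/15 allotted to Akira's branch passes to Akira's issue by representation.
Emiko is the sole taker at this level and receives the full 1/15.
Chiyo is living and takes 1/15.
Kaede predeceased; the 2/15 allotted to Kaede's branch passes to Kaede's issue by representation.
Isamu is the sole taker at this level and receives the full 2/15.
Ryo is living and takes 2/15.

Chiyo 1/15; Emiko 1/15; Haruki 3/5; Isamu 2/15; Ryo 2/15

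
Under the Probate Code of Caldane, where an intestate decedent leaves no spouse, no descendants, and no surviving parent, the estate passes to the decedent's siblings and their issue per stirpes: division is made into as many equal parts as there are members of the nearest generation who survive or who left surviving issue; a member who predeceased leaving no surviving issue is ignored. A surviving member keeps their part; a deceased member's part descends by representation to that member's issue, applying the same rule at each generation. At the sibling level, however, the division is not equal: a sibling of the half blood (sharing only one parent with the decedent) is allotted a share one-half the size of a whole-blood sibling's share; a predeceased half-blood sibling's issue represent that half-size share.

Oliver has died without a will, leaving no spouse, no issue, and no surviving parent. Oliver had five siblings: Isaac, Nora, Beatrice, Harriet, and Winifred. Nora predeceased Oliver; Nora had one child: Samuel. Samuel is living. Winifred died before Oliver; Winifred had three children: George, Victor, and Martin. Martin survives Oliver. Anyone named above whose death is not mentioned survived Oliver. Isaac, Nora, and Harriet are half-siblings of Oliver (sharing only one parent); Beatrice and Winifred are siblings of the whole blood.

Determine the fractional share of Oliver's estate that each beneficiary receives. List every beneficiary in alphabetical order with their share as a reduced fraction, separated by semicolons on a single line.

Beatrice 2/7; George 2/21; Harriet 1/7; Isaac 1/7; Martin 2/21; Samuel 1/7; Victor 2/21

No spouse, descendants, or parent survives, so the estate passes to Oliver's siblings per stirpes.
Half-blood siblings count for one-half the weight of whole-blood siblings at the initial division.
Dividing 1 in proportion to weights (total weight 7/2): Isaac (weight 1/2) → 1/7; Nora (weight 1/2) → 1/7; Beatrice (weight 1) → 2/7; Harriet (weight 1/2) → 1/7; Winifred (weight 1) → 2/7.
Isaac is living and takes 1/7.
Nora predeceased; the 1/7 allotted to Nora's branch passes to Nora's issue by representation.
Samuel is the sole taker at this level and receives the full 1/7.
Beatrice is living and takes 2/7.
Harriet is living and takes 1/7.
Winifred predeceased; the 2/7 allotted to Winifred's branch passes to Winifred's issue by representation.
The 2/7 is divided into 3 equal shares of 2/21 among George, Victor, Martin.
George is living and takes 2/21.
Victor is living and takes 2/21.
Martin is living and takes 2/21.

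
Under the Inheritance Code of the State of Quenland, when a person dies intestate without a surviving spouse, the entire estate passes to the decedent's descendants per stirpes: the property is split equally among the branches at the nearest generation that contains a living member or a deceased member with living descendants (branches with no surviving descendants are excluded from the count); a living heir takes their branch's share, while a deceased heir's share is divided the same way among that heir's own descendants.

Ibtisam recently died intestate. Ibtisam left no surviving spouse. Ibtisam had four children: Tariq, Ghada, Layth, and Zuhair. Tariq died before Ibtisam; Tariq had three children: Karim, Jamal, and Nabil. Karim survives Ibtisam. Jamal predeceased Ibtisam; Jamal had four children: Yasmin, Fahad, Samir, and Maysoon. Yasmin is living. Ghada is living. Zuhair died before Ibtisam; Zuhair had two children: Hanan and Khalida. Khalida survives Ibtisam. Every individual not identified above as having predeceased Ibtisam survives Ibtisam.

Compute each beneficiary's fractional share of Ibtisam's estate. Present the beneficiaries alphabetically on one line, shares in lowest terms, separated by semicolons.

There is no surviving spouse, so the entire estate passes to Ibtisam's descendants per stirpes.
The estate is divided into 4 equal shares of 1/4 among Tariq, Ghada, Layth, Zuhair.
Tariq predeceased; the 1/4 allotted to Tariq's branch passes to Tariq's issue by representation.
The 1/4 is divided into 3 equal shares of 1/12 among Karim, Jamal, Nabil.
Karim is living and takes 1/12.
Jamal predeceased; the 1/12 allotted to Jamal's branch passes to Jamal's issue by representation.
The 1/12 is divided into 4 equal shares of 1/48 among Yasmin, Fahad, Samir, Maysoon.
Yasmin is living and takes 1/48.
Fahad is living and takes 1/48.
Samir is living and takes 1/48.
Maysoon is living and takes 1/48.
Nabil is living and takes 1/12.
Ghada is living and takes 1/4.
Layth is living and takes 1/4.
Zuhair predeceased; the 1/4 allotted to Zuhair's branch passes to Zuhair's issue by representation.
The 1/4 is divided into 2 equal shares of 1/8 among Hanan, Khalida.
Hanan is living and takes 1/8.
Khalida is living and takes 1/8.

Fahad 1/48; Ghada 1/4; Hanan 1/8; Karim 1/12; Khalida 1/8; Layth 1/4; Maysoon 1/48; Nabil 1/12; Samir 1/48; Yasmin 1/48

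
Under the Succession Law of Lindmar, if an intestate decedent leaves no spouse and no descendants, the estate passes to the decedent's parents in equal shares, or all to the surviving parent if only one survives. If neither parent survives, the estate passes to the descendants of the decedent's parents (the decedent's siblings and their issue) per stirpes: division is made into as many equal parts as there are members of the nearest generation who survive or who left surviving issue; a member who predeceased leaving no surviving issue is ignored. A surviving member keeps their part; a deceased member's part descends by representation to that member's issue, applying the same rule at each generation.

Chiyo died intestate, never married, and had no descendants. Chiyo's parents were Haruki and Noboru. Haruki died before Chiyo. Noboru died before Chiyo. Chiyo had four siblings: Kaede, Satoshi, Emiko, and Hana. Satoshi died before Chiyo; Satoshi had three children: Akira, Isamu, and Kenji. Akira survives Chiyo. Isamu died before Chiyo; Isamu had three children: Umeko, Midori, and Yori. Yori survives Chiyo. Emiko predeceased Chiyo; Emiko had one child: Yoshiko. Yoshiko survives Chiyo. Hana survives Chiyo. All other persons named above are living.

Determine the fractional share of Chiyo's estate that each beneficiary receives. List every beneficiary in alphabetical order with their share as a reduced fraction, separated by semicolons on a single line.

Neither parent survives and there are no descendants, so the estate passes to Chiyo's siblings and their issue per stirpes.
The estate is divided into 4 equal shares of 1/4 among Kaede, Satoshi, Emiko, Hana.
Kaede is living and takes 1/4.
Satoshi predeceased; the 1/4 allotted to Satoshi's branch passes to Satoshi's issue by representation.
The 1/4 is divided into 3 equal shares of 1/12 among Akira, Isamu, Kenji.
Akira is living and takes 1/12.
Isamu predeceased; the 1/12 allotted to Isamu's branch passes to Isamu's issue by representation.
The 1/12 is divided into 3 equal shares of 1/36 among Umeko, Midori, Yori.
Umeko is living and takes 1/36.
Midori is living and takes 1/36.
Yori is living and takes 1/36.
Kenji is living and takes 1/12.
Emiko predeceased; the 1/4 allotted to Emiko's branch passes to Emiko's issue by representation.
Yoshiko is the sole taker at this level and receives the full 1/4.
Hana is living and takes 1/4.

Akira 1/12; Hana 1/4; Kaede 1/4; Kenji 1/12; Midori 1/36; Umeko 1/36; Yori 1/36; Yoshiko 1/4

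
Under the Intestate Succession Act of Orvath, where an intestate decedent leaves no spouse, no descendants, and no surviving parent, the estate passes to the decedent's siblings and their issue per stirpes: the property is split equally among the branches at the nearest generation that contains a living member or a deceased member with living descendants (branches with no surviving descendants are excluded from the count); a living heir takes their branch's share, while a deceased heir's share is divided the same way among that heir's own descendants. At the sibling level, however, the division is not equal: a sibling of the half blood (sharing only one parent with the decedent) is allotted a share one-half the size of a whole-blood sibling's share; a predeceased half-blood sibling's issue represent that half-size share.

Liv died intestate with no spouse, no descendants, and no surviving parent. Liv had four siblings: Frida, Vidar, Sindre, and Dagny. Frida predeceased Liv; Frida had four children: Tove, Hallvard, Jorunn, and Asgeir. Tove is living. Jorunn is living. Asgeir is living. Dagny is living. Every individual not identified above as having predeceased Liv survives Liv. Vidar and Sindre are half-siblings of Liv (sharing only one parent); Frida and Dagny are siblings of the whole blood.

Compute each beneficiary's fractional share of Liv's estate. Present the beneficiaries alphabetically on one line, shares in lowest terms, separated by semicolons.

Asgeir 1/12; Dagny 1/3; Hallvard 1/12; Jorunn 1/12; Sindre 1/6; Tove 1/12; Vidar 1/6

No spouse, descendants, or parent survives, so the estate passes to Liv's siblings per stirpes.
Half-blood siblings count for one-half the weight of whole-blood siblings at the initial division.
Dividing 1 in proportion to weights (total weight 3): Frida (weight 1) → 1/3; Vidar (weight 1/2) → 1/6; Sindre (weight 1/2) → 1/6; Dagny (weight 1) → 1/3.
Frida predeceased; the 1/3 allotted to Frida's branch passes to Frida's issue by representation.
The 1/3 is divided into 4 equal shares of 1/12 among Tove, Hallvard, Jorunn, Asgeir.
Tove is living and takes 1/12.
Hallvard is living and takes 1/12.
Jorunn is living and takes 1/12.
Asgeir is living and takes 1/12.
Vidar is living and takes 1/6.
Sindre is living and takes 1/6.
Dagny is living and takes 1/3.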